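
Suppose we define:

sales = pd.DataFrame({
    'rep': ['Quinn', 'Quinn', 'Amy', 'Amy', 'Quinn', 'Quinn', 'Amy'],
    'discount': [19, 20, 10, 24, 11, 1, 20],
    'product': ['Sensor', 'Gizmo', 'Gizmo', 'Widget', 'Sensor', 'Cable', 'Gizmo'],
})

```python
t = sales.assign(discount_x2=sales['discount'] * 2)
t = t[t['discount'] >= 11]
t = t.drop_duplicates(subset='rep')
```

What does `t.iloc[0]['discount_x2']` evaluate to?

add column discount_x2 = sales['discount'] * 2:
     rep  discount product  discount_x2
0  Quinn        19  Sensor           38
1  Quinn        20   Gizmo           40
2    Amy        10   Gizmo           20
3    Amy        24  Widget           48
4  Quinn        11  Sensor           22
5  Quinn         1   Cable            2
6    Amy        20   Gizmo           40
filter rows where discount >= 11:
     rep  discount product  discount_x2
0  Quinn        19  Sensor           38
1  Quinn        20   Gizmo           40
3    Amy        24  Widget           48
4  Quinn        11  Sensor           22
6    Amy        20   Gizmo           40
drop duplicate rep (keep=first):
     rep  discount product  discount_x2
0  Quinn        19  Sensor           38
3    Amy        24  Widget           48
Taking the value at position 0, column 'discount_x2' gives 38.

38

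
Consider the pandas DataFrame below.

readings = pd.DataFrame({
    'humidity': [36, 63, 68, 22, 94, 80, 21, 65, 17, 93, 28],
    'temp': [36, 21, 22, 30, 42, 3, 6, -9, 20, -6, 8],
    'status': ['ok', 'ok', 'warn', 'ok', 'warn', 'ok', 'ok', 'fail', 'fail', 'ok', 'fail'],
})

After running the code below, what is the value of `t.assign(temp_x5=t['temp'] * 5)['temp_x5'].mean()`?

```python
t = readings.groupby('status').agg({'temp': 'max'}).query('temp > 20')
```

group by status, max of temp:
        temp
status      
fail      20
ok        36
warn      42
filter rows where temp > 20:
        temp
status      
ok        36
warn      42
add column temp_x5 = t['temp'] * 5:
        temp  temp_x5
status               
ok        36      180
warn      42      210
Taking the mean of column 'temp_x5' gives 195.0.

195.0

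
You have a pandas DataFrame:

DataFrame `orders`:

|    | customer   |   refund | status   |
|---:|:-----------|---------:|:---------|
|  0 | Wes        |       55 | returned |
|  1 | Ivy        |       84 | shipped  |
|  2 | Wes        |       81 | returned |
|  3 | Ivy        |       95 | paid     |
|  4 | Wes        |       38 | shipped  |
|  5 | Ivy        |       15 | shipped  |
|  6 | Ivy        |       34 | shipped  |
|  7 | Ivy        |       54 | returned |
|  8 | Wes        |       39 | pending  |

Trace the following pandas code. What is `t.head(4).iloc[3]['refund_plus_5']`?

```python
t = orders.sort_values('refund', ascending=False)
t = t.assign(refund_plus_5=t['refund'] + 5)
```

60

sort by refund descending:
  customer  refund    status
3      Ivy      95      paid
1      Ivy      84   shipped
2      Wes      81  returned
0      Wes      55  returned
7      Ivy      54  returned
8      Wes      39   pending
4      Wes      38   shipped
6      Ivy      34   shipped
5      Ivy      15   shipped
add column refund_plus_5 = t['refund'] + 5:
  customer  refund    status  refund_plus_5
3      Ivy      95      paid            100
1      Ivy      84   shipped             89
2      Wes      81  returned             86
0      Wes      55  returned             60
7      Ivy      54  returned             59
8      Wes      39   pending             44
4      Wes      38   shipped             43
6      Ivy      34   shipped             39
5      Ivy      15   shipped             20
take first 4 rows:
  customer  refund    status  refund_plus_5
3      Ivy      95      paid            100
1      Ivy      84   shipped             89
2      Wes      81  returned             86
0      Wes      55  returned             60
Reading off the value at position 3, column 'refund_plus_5', we get 60.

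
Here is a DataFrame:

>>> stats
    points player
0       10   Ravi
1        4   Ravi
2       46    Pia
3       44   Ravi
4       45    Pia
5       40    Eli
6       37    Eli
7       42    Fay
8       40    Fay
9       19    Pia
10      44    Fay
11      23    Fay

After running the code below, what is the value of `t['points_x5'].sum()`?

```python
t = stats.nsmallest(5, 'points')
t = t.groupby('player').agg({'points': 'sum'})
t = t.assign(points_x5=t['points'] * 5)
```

465

take 5 rows with smallest points:
    points player
1        4   Ravi
0       10   Ravi
9       19    Pia
11      23    Fay
6       37    Eli
group by player, sum of points:
        points
player        
Eli         37
Fay         23
Pia         19
Ravi        14
add column points_x5 = t['points'] * 5:
        points  points_x5
player                   
Eli         37        185
Fay         23        115
Pia         19         95
Ravi        14         70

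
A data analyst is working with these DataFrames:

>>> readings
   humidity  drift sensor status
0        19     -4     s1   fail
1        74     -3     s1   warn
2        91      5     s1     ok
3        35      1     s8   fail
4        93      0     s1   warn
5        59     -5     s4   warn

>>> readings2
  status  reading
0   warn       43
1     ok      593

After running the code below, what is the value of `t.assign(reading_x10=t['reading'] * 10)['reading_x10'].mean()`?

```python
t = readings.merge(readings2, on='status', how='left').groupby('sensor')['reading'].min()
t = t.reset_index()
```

430.0

merge on 'status' (how='left') → 6 rows:
   humidity  drift sensor status  reading
0        19     -4     s1   fail      NaN
1        74     -3     s1   warn     43.0
2        91      5     s1     ok    593.0
3        35      1     s8   fail      NaN
4        93      0     s1   warn     43.0
5        59     -5     s4   warn     43.0
group by sensor, min of reading:
sensor
s1    43.0
s4    43.0
s8     NaN
Name: reading, dtype: float64
reset_index():
  sensor  reading
0     s1     43.0
1     s4     43.0
2     s8      NaN
add column reading_x10 = t['reading'] * 10:
  sensor  reading  reading_x10
0     s1     43.0        430.0
1     s4     43.0        430.0
2     s8      NaN          NaN
Hence 430.0.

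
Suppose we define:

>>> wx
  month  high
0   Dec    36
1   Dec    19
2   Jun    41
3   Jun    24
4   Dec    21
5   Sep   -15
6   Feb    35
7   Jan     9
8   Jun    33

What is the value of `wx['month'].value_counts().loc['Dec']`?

3

value_counts of month:
month
Dec    3
Jun    3
Sep    1
Feb    1
Jan    1
Name: count, dtype: int64
Finally, value at index 'Dec' = 3.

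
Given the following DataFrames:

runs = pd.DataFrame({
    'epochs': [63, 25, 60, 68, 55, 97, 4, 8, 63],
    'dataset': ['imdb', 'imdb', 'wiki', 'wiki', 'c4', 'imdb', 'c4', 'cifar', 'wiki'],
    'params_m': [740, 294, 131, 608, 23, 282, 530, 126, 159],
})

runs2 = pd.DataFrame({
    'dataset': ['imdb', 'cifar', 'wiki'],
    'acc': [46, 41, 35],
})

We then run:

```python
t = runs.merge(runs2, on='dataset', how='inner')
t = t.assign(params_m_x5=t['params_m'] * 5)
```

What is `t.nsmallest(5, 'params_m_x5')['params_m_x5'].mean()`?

992.0

merge on 'dataset' (how='inner') → 7 rows:
   epochs dataset  params_m  acc
0      63    imdb       740   46
1      25    imdb       294   46
2      60    wiki       131   35
3      68    wiki       608   35
4      97    imdb       282   46
5       8   cifar       126   41
6      63    wiki       159   35
add column params_m_x5 = t['params_m'] * 5:
   epochs dataset  params_m  acc  params_m_x5
0      63    imdb       740   46         3700
1      25    imdb       294   46         1470
2      60    wiki       131   35          655
3      68    wiki       608   35         3040
4      97    imdb       282   46         1410
5       8   cifar       126   41          630
6      63    wiki       159   35          795
take 5 rows with smallest params_m_x5:
   epochs dataset  params_m  acc  params_m_x5
5       8   cifar       126   41          630
2      60    wiki       131   35          655
6      63    wiki       159   35          795
4      97    imdb       282   46         1410
1      25    imdb       294   46         1470
Reading off the mean of column 'params_m_x5', we get 992.0.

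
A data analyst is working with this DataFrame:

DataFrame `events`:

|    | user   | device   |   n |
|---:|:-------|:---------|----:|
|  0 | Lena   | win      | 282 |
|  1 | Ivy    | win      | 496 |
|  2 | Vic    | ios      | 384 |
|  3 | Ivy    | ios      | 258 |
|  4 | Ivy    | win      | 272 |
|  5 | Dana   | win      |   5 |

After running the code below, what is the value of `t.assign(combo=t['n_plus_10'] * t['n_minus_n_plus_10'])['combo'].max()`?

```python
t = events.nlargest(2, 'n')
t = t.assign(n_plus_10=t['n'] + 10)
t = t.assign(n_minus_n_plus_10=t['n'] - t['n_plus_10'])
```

take 2 rows with largest n:
  user device    n
1  Ivy    win  496
2  Vic    ios  384
add column n_plus_10 = t['n'] + 10:
  user device    n  n_plus_10
1  Ivy    win  496        506
2  Vic    ios  384        394
add column n_minus_n_plus_10 = t['n'] - t['n_plus_10']:
  user device    n  n_plus_10  n_minus_n_plus_10
1  Ivy    win  496        506                -10
2  Vic    ios  384        394                -10
add column combo = t['n_plus_10'] * t['n_minus_n_plus_10']:
  user device    n  n_plus_10  n_minus_n_plus_10  combo
1  Ivy    win  496        506                -10  -5060
2  Vic    ios  384        394                -10  -3940
Taking the max of column 'combo' gives -3940.

-3940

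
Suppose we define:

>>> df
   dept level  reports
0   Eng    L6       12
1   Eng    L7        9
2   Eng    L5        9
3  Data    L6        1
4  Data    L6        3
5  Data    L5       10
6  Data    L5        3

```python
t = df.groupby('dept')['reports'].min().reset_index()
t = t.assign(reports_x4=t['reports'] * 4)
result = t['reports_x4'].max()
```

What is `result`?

group by dept, min of reports:
dept
Data    1
Eng     9
Name: reports, dtype: int64
reset_index():
   dept  reports
0  Data        1
1   Eng        9
add column reports_x4 = t['reports'] * 4:
   dept  reports  reports_x4
0  Data        1           4
1   Eng        9          36

36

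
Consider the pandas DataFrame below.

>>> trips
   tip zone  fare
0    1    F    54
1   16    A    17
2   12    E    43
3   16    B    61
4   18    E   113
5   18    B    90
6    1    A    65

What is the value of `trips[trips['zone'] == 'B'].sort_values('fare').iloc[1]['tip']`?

filter rows where zone == 'B':
   tip zone  fare
3   16    B    61
5   18    B    90
sort by fare:
   tip zone  fare
3   16    B    61
5   18    B    90

18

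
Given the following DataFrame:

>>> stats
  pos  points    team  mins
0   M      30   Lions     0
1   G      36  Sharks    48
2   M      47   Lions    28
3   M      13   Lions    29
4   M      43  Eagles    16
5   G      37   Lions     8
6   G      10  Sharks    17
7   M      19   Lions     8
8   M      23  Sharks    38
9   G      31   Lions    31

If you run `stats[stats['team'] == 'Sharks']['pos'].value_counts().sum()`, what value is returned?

3

filter rows where team == 'Sharks':
  pos  points    team  mins
1   G      36  Sharks    48
6   G      10  Sharks    17
8   M      23  Sharks    38
value_counts of pos:
pos
G    2
M    1
Name: count, dtype: int64
Taking the sum of the resulting series gives 3.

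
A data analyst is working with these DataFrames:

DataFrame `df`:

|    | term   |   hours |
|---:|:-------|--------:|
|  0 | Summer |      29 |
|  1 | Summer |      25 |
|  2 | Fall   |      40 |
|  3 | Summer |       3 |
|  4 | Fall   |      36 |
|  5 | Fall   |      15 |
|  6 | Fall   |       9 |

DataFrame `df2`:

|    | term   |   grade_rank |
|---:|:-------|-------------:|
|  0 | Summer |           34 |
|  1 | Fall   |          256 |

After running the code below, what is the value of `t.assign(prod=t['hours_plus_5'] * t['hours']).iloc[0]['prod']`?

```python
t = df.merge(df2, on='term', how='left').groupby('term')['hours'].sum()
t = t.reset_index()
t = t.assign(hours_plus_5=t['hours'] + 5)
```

10500

merge on 'term' (how='left') → 7 rows:
     term  hours  grade_rank
0  Summer     29          34
1  Summer     25          34
2    Fall     40         256
3  Summer      3          34
4    Fall     36         256
5    Fall     15         256
6    Fall      9         256
group by term, sum of hours:
term
Fall      100
Summer     57
Name: hours, dtype: int64
reset_index():
     term  hours
0    Fall    100
1  Summer     57
add column hours_plus_5 = t['hours'] + 5:
     term  hours  hours_plus_5
0    Fall    100           105
1  Summer     57            62
add column prod = t['hours_plus_5'] * t['hours']:
     term  hours  hours_plus_5   prod
0    Fall    100           105  10500
1  Summer     57            62   3534
Taking the value at position 0, column 'prod' gives 10500.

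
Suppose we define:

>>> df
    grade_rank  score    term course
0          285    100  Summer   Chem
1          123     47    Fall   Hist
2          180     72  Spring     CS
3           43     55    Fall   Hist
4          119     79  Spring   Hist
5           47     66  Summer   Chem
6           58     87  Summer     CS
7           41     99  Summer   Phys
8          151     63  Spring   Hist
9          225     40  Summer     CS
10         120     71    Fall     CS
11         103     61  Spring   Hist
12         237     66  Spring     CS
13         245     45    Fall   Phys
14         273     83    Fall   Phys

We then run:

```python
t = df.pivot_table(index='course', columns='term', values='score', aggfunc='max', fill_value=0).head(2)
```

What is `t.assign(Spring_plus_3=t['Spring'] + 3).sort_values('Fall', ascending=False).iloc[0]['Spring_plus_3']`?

75

pivot: rows=course, cols=term, max(score):
term    Fall  Spring  Summer
course                      
CS        71      72      87
Chem       0       0     100
Hist      55      79       0
Phys      83       0      99
take first 2 rows:
term    Fall  Spring  Summer
course                      
CS        71      72      87
Chem       0       0     100
add column Spring_plus_3 = t['Spring'] + 3:
term    Fall  Spring  Summer  Spring_plus_3
course                                     
CS        71      72      87             75
Chem       0       0     100              3
sort by Fall descending:
term    Fall  Spring  Summer  Spring_plus_3
course                                     
CS        71      72      87             75
Chem       0       0     100              3
Finally, value at position 0, column 'Spring_plus_3' = 75.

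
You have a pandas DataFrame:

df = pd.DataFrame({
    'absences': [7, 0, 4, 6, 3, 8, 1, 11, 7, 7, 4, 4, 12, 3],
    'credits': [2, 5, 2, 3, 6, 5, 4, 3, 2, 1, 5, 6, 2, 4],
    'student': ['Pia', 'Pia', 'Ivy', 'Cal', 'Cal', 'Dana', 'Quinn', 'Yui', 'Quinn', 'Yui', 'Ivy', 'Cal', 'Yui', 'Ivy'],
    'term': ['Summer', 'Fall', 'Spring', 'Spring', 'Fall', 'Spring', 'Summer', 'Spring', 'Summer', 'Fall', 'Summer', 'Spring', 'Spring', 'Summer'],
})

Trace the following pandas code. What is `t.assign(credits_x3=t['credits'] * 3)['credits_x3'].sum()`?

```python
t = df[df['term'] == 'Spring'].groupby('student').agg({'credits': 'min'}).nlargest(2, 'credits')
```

filter rows where term == 'Spring':
    absences  credits student    term
2          4        2     Ivy  Spring
3          6        3     Cal  Spring
5          8        5    Dana  Spring
7         11        3     Yui  Spring
11         4        6     Cal  Spring
12        12        2     Yui  Spring
group by student, min of credits:
         credits
student         
Cal            3
Dana           5
Ivy            2
Yui            2
take 2 rows with largest credits:
         credits
student         
Dana           5
Cal            3
add column credits_x3 = t['credits'] * 3:
         credits  credits_x3
student                     
Dana           5          15
Cal            3           9
sum of column 'credits_x3' → 24

24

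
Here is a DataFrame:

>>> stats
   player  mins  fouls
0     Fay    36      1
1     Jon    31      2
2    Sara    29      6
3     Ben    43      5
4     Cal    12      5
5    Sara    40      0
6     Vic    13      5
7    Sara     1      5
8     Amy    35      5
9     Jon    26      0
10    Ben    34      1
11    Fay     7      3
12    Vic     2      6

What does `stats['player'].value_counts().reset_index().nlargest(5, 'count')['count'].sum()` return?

11

value_counts of player:
player
Sara    3
Fay     2
Jon     2
Ben     2
Vic     2
Cal     1
Amy     1
Name: count, dtype: int64
reset_index():
  player  count
0   Sara      3
1    Fay      2
2    Jon      2
3    Ben      2
4    Vic      2
5    Cal      1
6    Amy      1
take 5 rows with largest count:
  player  count
0   Sara      3
1    Fay      2
2    Jon      2
3    Ben      2
4    Vic      2
The sum of column 'count' is 11.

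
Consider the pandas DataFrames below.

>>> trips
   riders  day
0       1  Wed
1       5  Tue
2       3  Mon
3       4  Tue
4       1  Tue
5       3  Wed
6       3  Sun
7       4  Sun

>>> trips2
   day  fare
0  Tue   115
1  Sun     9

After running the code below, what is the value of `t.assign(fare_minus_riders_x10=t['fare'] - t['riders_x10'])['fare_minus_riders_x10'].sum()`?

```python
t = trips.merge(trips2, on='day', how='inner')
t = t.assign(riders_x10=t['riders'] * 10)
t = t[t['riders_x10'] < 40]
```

merge on 'day' (how='inner') → 5 rows:
   riders  day  fare
0       5  Tue   115
1       4  Tue   115
2       1  Tue   115
3       3  Sun     9
4       4  Sun     9
add column riders_x10 = t['riders'] * 10:
   riders  day  fare  riders_x10
0       5  Tue   115          50
1       4  Tue   115          40
2       1  Tue   115          10
3       3  Sun     9          30
4       4  Sun     9          40
filter rows where riders_x10 < 40:
   riders  day  fare  riders_x10
2       1  Tue   115          10
3       3  Sun     9          30
add column fare_minus_riders_x10 = t['fare'] - t['riders_x10']:
   riders  day  fare  riders_x10  fare_minus_riders_x10
2       1  Tue   115          10                    105
3       3  Sun     9          30                    -21
sum of column 'fare_minus_riders_x10' → 84

84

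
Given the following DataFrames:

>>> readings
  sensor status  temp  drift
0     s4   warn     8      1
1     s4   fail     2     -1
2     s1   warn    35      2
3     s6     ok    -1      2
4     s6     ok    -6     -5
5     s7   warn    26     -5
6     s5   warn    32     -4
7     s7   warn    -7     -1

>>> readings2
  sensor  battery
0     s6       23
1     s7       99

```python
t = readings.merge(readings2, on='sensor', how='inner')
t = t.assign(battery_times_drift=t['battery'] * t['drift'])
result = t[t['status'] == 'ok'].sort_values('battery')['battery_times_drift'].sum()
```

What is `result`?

merge on 'sensor' (how='inner') → 4 rows:
  sensor status  temp  drift  battery
0     s6     ok    -1      2       23
1     s6     ok    -6     -5       23
2     s7   warn    26     -5       99
3     s7   warn    -7     -1       99
add column battery_times_drift = t['battery'] * t['drift']:
  sensor status  temp  drift  battery  battery_times_drift
0     s6     ok    -1      2       23                   46
1     s6     ok    -6     -5       23                 -115
2     s7   warn    26     -5       99                 -495
3     s7   warn    -7     -1       99                  -99
filter rows where status == 'ok':
  sensor status  temp  drift  battery  battery_times_drift
0     s6     ok    -1      2       23                   46
1     s6     ok    -6     -5       23                 -115
sort by battery:
  sensor status  temp  drift  battery  battery_times_drift
0     s6     ok    -1      2       23                   46
1     s6     ok    -6     -5       23                 -115
Then the sum of column 'battery_times_drift': -69

-69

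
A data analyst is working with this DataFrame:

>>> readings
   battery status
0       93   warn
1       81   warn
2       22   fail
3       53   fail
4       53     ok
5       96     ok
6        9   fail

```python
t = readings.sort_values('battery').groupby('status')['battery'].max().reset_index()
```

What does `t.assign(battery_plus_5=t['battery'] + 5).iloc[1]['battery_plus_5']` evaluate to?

101

sort by battery:
   battery status
6        9   fail
2       22   fail
3       53   fail
4       53     ok
1       81   warn
0       93   warn
5       96     ok
group by status, max of battery:
status
fail    53
ok      96
warn    93
Name: battery, dtype: int64
reset_index():
  status  battery
0   fail       53
1     ok       96
2   warn       93
add column battery_plus_5 = t['battery'] + 5:
  status  battery  battery_plus_5
0   fail       53              58
1     ok       96             101
2   warn       93              98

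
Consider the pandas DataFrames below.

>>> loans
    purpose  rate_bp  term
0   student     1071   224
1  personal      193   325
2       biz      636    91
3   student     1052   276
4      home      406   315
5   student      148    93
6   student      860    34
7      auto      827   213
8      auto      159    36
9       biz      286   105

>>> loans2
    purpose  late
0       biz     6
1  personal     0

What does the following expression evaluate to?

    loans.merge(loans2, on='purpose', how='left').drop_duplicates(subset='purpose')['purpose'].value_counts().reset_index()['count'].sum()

merge on 'purpose' (how='left') → 10 rows:
    purpose  rate_bp  term  late
0   student     1071   224   NaN
1  personal      193   325   0.0
2       biz      636    91   6.0
3   student     1052   276   NaN
4      home      406   315   NaN
5   student      148    93   NaN
6   student      860    34   NaN
7      auto      827   213   NaN
8      auto      159    36   NaN
9       biz      286   105   6.0
drop duplicate purpose (keep=first):
    purpose  rate_bp  term  late
0   student     1071   224   NaN
1  personal      193   325   0.0
2       biz      636    91   6.0
4      home      406   315   NaN
7      auto      827   213   NaN
value_counts of purpose:
purpose
student     1
personal    1
biz         1
home        1
auto        1
Name: count, dtype: int64
reset_index():
    purpose  count
0   student      1
1  personal      1
2       biz      1
3      home      1
4      auto      1
Hence 5.

5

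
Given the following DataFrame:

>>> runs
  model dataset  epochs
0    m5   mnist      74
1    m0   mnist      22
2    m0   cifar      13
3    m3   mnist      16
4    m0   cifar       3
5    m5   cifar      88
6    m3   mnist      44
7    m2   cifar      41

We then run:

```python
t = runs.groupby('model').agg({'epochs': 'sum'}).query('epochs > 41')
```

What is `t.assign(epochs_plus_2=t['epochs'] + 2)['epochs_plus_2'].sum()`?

group by model, sum of epochs:
       epochs
model        
m0         38
m2         41
m3         60
m5        162
filter rows where epochs > 41:
       epochs
model        
m3         60
m5        162
add column epochs_plus_2 = t['epochs'] + 2:
       epochs  epochs_plus_2
model                       
m3         60             62
m5        162            164
The sum of column 'epochs_plus_2' is 226.

226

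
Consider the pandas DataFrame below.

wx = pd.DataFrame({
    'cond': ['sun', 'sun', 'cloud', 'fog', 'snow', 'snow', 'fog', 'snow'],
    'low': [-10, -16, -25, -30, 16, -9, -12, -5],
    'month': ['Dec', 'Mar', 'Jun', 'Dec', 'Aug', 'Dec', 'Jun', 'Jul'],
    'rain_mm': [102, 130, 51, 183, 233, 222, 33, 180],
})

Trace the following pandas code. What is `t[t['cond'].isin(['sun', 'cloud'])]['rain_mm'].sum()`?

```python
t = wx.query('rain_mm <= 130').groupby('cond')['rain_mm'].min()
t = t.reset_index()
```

filter rows where rain_mm <= 130:
    cond  low month  rain_mm
0    sun  -10   Dec      102
1    sun  -16   Mar      130
2  cloud  -25   Jun       51
6    fog  -12   Jun       33
group by cond, min of rain_mm:
cond
cloud     51
fog       33
sun      102
Name: rain_mm, dtype: int64
reset_index():
    cond  rain_mm
0  cloud       51
1    fog       33
2    sun      102
filter rows where cond in ['sun', 'cloud']:
    cond  rain_mm
0  cloud       51
2    sun      102
Reading off the sum of column 'rain_mm', we get 153.

153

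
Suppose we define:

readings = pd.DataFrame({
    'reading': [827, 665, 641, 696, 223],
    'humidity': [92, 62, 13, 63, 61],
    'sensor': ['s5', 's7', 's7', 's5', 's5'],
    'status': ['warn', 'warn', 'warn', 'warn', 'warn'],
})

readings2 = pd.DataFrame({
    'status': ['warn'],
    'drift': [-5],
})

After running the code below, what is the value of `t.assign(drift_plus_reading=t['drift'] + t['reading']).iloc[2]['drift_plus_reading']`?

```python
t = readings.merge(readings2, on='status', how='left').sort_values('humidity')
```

660

merge on 'status' (how='left') → 5 rows:
   reading  humidity sensor status  drift
0      827        92     s5   warn     -5
1      665        62     s7   warn     -5
2      641        13     s7   warn     -5
3      696        63     s5   warn     -5
4      223        61     s5   warn     -5
sort by humidity:
   reading  humidity sensor status  drift
2      641        13     s7   warn     -5
4      223        61     s5   warn     -5
1      665        62     s7   warn     -5
3      696        63     s5   warn     -5
0      827        92     s5   warn     -5
add column drift_plus_reading = t['drift'] + t['reading']:
   reading  humidity sensor status  drift  drift_plus_reading
2      641        13     s7   warn     -5                 636
4      223        61     s5   warn     -5                 218
1      665        62     s7   warn     -5                 660
3      696        63     s5   warn     -5                 691
0      827        92     s5   warn     -5                 822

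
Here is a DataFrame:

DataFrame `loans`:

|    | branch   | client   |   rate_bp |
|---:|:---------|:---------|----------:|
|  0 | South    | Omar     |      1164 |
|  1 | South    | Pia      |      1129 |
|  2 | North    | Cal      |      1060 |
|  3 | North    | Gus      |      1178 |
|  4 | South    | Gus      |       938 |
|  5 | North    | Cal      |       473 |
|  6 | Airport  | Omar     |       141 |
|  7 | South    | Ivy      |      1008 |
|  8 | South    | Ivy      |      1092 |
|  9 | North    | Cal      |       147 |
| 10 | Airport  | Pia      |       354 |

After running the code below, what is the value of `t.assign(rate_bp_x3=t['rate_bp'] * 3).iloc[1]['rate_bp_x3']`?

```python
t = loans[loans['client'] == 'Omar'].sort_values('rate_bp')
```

filter rows where client == 'Omar':
    branch client  rate_bp
0    South   Omar     1164
6  Airport   Omar      141
sort by rate_bp:
    branch client  rate_bp
6  Airport   Omar      141
0    South   Omar     1164
add column rate_bp_x3 = t['rate_bp'] * 3:
    branch client  rate_bp  rate_bp_x3
6  Airport   Omar      141         423
0    South   Omar     1164        3492
Hence 3492.

3492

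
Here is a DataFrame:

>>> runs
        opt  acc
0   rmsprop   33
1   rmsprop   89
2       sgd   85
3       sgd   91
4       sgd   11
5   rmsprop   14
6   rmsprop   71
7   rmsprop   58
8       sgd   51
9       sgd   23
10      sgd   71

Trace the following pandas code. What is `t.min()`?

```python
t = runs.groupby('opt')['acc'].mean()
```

53.0

group by opt, mean of acc:
opt
rmsprop    53.000000
sgd        55.333333
Name: acc, dtype: float64
Then the min of the resulting series: 53.0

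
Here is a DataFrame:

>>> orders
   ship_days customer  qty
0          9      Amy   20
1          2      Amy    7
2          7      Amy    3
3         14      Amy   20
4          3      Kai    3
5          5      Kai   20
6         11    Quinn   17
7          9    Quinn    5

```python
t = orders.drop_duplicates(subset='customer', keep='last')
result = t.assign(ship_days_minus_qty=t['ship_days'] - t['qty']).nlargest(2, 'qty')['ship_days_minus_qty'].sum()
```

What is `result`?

drop duplicate customer (keep=last):
   ship_days customer  qty
3         14      Amy   20
5          5      Kai   20
7          9    Quinn    5
add column ship_days_minus_qty = t['ship_days'] - t['qty']:
   ship_days customer  qty  ship_days_minus_qty
3         14      Amy   20                   -6
5          5      Kai   20                  -15
7          9    Quinn    5                    4
take 2 rows with largest qty:
   ship_days customer  qty  ship_days_minus_qty
3         14      Amy   20                   -6
5          5      Kai   20                  -15

-21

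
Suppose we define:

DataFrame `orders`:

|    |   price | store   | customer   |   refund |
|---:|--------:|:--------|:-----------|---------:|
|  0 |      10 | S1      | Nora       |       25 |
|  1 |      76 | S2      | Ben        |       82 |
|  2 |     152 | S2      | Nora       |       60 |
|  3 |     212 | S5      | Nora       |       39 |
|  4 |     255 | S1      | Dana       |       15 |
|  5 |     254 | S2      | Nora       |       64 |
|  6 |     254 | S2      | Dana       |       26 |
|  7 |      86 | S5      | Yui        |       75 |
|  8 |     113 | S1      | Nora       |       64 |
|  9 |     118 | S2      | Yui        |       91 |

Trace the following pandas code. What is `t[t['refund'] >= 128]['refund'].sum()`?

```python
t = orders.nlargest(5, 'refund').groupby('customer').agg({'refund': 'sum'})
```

take 5 rows with largest refund:
   price store customer  refund
9    118    S2      Yui      91
1     76    S2      Ben      82
7     86    S5      Yui      75
5    254    S2     Nora      64
8    113    S1     Nora      64
group by customer, sum of refund:
          refund
customer        
Ben           82
Nora         128
Yui          166
filter rows where refund >= 128:
          refund
customer        
Nora         128
Yui          166
The sum of column 'refund' is 294.

294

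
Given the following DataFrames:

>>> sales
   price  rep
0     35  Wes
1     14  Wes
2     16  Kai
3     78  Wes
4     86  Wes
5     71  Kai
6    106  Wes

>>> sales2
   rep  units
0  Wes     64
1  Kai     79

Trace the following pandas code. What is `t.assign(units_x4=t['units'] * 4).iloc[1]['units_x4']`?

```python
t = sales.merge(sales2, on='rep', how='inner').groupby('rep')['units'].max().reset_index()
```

merge on 'rep' (how='inner') → 7 rows:
   price  rep  units
0     35  Wes     64
1     14  Wes     64
2     16  Kai     79
3     78  Wes     64
4     86  Wes     64
5     71  Kai     79
6    106  Wes     64
group by rep, max of units:
rep
Kai    79
Wes    64
Name: units, dtype: int64
reset_index():
   rep  units
0  Kai     79
1  Wes     64
add column units_x4 = t['units'] * 4:
   rep  units  units_x4
0  Kai     79       316
1  Wes     64       256
Taking the value at position 1, column 'units_x4' gives 256.

256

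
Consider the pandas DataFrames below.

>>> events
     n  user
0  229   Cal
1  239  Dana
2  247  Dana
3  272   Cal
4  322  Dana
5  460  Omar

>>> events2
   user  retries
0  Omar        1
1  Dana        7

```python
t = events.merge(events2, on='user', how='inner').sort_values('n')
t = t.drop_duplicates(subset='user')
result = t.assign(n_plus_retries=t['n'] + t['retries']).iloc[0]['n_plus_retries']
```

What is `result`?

merge on 'user' (how='inner') → 4 rows:
     n  user  retries
0  239  Dana        7
1  247  Dana        7
2  322  Dana        7
3  460  Omar        1
sort by n:
     n  user  retries
0  239  Dana        7
1  247  Dana        7
2  322  Dana        7
3  460  Omar        1
drop duplicate user (keep=first):
     n  user  retries
0  239  Dana        7
3  460  Omar        1
add column n_plus_retries = t['n'] + t['retries']:
     n  user  retries  n_plus_retries
0  239  Dana        7             246
3  460  Omar        1             461
Reading off the value at position 0, column 'n_plus_retries', we get 246.

246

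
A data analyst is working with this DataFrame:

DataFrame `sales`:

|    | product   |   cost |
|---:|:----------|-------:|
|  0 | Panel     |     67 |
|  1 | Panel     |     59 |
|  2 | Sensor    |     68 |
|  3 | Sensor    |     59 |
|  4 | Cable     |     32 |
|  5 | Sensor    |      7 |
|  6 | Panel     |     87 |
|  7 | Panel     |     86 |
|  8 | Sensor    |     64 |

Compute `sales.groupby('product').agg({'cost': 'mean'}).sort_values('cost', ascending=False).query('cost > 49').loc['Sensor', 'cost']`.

group by product, mean of cost:
          cost
product       
Cable    32.00
Panel    74.75
Sensor   49.50
sort by cost descending:
          cost
product       
Panel    74.75
Sensor   49.50
Cable    32.00
filter rows where cost > 49:
          cost
product       
Panel    74.75
Sensor   49.50

49.5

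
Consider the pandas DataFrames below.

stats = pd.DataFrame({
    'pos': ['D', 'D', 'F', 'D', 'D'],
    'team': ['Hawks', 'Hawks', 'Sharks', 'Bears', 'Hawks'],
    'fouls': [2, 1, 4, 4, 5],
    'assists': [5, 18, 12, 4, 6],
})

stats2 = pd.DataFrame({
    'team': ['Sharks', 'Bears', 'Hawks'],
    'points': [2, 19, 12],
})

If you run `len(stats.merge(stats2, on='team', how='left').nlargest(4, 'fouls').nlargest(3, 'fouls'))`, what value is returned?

merge on 'team' (how='left') → 5 rows:
  pos    team  fouls  assists  points
0   D   Hawks      2        5      12
1   D   Hawks      1       18      12
2   F  Sharks      4       12       2
3   D   Bears      4        4      19
4   D   Hawks      5        6      12
take 4 rows with largest fouls:
  pos    team  fouls  assists  points
4   D   Hawks      5        6      12
2   F  Sharks      4       12       2
3   D   Bears      4        4      19
0   D   Hawks      2        5      12
take 3 rows with largest fouls:
  pos    team  fouls  assists  points
4   D   Hawks      5        6      12
2   F  Sharks      4       12       2
3   D   Bears      4        4      19
Finally, number of rows = 3.

3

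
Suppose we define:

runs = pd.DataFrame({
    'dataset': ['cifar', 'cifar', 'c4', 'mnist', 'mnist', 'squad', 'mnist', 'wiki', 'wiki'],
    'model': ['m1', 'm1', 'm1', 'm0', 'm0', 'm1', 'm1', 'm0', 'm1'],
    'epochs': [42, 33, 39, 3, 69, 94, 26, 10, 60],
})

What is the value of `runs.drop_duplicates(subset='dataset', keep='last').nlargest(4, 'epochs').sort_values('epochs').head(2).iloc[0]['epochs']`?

drop duplicate dataset (keep=last):
  dataset model  epochs
1   cifar    m1      33
2      c4    m1      39
5   squad    m1      94
6   mnist    m1      26
8    wiki    m1      60
take 4 rows with largest epochs:
  dataset model  epochs
5   squad    m1      94
8    wiki    m1      60
2      c4    m1      39
1   cifar    m1      33
sort by epochs:
  dataset model  epochs
1   cifar    m1      33
2      c4    m1      39
8    wiki    m1      60
5   squad    m1      94
take first 2 rows:
  dataset model  epochs
1   cifar    m1      33
2      c4    m1      39

33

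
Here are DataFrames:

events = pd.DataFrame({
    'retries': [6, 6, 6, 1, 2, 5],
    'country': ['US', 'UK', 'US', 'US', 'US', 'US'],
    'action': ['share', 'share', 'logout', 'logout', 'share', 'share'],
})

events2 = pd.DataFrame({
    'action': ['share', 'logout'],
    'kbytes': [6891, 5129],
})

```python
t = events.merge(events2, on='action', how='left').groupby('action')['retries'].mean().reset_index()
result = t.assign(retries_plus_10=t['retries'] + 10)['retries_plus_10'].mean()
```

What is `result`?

14.125

merge on 'action' (how='left') → 6 rows:
   retries country  action  kbytes
0        6      US   share    6891
1        6      UK   share    6891
2        6      US  logout    5129
3        1      US  logout    5129
4        2      US   share    6891
5        5      US   share    6891
group by action, mean of retries:
action
logout    3.50
share     4.75
Name: retries, dtype: float64
reset_index():
   action  retries
0  logout     3.50
1   share     4.75
add column retries_plus_10 = t['retries'] + 10:
   action  retries  retries_plus_10
0  logout     3.50            13.50
1   share     4.75            14.75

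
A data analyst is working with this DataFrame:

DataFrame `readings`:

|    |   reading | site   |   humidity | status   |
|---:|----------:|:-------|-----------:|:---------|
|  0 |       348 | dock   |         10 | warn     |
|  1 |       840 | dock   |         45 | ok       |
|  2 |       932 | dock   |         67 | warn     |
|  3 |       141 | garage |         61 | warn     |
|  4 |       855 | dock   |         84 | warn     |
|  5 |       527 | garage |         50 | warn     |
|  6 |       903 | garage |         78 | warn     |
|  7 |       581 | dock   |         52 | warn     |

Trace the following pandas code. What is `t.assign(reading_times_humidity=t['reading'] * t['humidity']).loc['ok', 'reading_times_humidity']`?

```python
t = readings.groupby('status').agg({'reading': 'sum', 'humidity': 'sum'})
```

group by status: sum(reading), sum(humidity):
        reading  humidity
status                   
ok          840        45
warn       4287       402
add column reading_times_humidity = t['reading'] * t['humidity']:
        reading  humidity  reading_times_humidity
status                                           
ok          840        45                   37800
warn       4287       402                 1723374

37800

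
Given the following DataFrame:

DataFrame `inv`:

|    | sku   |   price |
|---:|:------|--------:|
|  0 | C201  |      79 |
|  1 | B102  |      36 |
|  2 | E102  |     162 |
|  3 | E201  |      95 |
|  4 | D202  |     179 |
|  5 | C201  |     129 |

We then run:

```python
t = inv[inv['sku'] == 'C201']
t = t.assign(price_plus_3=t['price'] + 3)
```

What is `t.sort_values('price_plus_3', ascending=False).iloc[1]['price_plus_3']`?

filter rows where sku == 'C201':
    sku  price
0  C201     79
5  C201    129
add column price_plus_3 = t['price'] + 3:
    sku  price  price_plus_3
0  C201     79            82
5  C201    129           132
sort by price_plus_3 descending:
    sku  price  price_plus_3
5  C201    129           132
0  C201     79            82
Finally, value at position 1, column 'price_plus_3' = 82.

82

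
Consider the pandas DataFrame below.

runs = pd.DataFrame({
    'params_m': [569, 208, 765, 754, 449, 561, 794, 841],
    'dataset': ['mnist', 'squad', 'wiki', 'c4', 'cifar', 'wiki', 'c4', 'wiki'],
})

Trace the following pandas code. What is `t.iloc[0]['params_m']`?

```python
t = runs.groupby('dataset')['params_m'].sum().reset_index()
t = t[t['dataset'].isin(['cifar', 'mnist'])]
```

group by dataset, sum of params_m:
dataset
c4       1548
cifar     449
mnist     569
squad     208
wiki     2167
Name: params_m, dtype: int64
reset_index():
  dataset  params_m
0      c4      1548
1   cifar       449
2   mnist       569
3   squad       208
4    wiki      2167
filter rows where dataset in ['cifar', 'mnist']:
  dataset  params_m
1   cifar       449
2   mnist       569
The value at position 0, column 'params_m' is 449.

449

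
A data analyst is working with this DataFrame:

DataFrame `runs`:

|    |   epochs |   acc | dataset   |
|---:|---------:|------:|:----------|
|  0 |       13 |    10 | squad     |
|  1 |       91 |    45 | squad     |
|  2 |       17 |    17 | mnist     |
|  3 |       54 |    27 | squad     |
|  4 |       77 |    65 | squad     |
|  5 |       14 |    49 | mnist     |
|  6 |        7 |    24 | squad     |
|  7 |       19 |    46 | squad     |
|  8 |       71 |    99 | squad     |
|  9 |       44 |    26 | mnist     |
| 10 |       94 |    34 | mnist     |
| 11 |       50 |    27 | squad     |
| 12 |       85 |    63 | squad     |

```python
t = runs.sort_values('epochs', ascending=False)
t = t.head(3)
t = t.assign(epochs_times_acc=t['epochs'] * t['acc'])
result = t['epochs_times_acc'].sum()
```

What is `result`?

sort by epochs descending:
    epochs  acc dataset
10      94   34   mnist
1       91   45   squad
12      85   63   squad
4       77   65   squad
8       71   99   squad
3       54   27   squad
11      50   27   squad
9       44   26   mnist
7       19   46   squad
2       17   17   mnist
5       14   49   mnist
0       13   10   squad
6        7   24   squad
take first 3 rows:
    epochs  acc dataset
10      94   34   mnist
1       91   45   squad
12      85   63   squad
add column epochs_times_acc = t['epochs'] * t['acc']:
    epochs  acc dataset  epochs_times_acc
10      94   34   mnist              3196
1       91   45   squad              4095
12      85   63   squad              5355
Then the sum of column 'epochs_times_acc': 12646

12646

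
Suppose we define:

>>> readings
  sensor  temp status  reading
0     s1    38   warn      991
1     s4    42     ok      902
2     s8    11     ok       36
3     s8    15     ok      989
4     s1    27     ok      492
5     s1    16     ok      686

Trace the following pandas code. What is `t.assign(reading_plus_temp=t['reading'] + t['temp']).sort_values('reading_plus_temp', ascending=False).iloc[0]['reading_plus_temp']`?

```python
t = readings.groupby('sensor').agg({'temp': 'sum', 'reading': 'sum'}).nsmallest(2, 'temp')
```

group by sensor: sum(temp), sum(reading):
        temp  reading
sensor               
s1        81     2169
s4        42      902
s8        26     1025
take 2 rows with smallest temp:
        temp  reading
sensor               
s8        26     1025
s4        42      902
add column reading_plus_temp = t['reading'] + t['temp']:
        temp  reading  reading_plus_temp
sensor                                  
s8        26     1025               1051
s4        42      902                944
sort by reading_plus_temp descending:
        temp  reading  reading_plus_temp
sensor                                  
s8        26     1025               1051
s4        42      902                944
Hence 1051.

1051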